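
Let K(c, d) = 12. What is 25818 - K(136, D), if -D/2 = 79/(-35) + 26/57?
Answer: 25806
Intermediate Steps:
D = 7186/1995 (D = -2*(79/(-35) + 26/57) = -2*(79*(-1/35) + 26*(1/57)) = -2*(-79/35 + 26/57) = -2*(-3593/1995) = 7186/1995 ≈ 3.6020)
25818 - K(136, D) = 25818 - 1*12 = 25818 - 12 = 25806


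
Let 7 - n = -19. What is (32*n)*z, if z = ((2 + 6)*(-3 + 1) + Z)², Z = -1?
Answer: 240448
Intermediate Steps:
n = 26 (n = 7 - 1*(-19) = 7 + 19 = 26)
z = 289 (z = ((2 + 6)*(-3 + 1) - 1)² = (8*(-2) - 1)² = (-16 - 1)² = (-17)² = 289)
(32*n)*z = (32*26)*289 = 832*289 = 240448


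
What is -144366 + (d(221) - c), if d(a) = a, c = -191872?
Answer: 47727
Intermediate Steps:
-144366 + (d(221) - c) = -144366 + (221 - 1*(-191872)) = -144366 + (221 + 191872) = -144366 + 192093 = 47727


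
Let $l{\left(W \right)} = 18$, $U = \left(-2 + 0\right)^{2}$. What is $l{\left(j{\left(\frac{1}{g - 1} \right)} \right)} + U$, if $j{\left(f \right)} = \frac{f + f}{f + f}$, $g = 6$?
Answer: $22$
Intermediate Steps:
$j{\left(f \right)} = 1$ ($j{\left(f \right)} = \frac{2 f}{2 f} = 2 f \frac{1}{2 f} = 1$)
$U = 4$ ($U = \left(-2\right)^{2} = 4$)
$l{\left(j{\left(\frac{1}{g - 1} \right)} \right)} + U = 18 + 4 = 22$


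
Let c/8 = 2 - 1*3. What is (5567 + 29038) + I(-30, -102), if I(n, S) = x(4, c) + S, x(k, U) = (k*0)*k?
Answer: 34503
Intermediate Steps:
c = -8 (c = 8*(2 - 1*3) = 8*(2 - 3) = 8*(-1) = -8)
x(k, U) = 0 (x(k, U) = 0*k = 0)
I(n, S) = S (I(n, S) = 0 + S = S)
(5567 + 29038) + I(-30, -102) = (5567 + 29038) - 102 = 34605 - 102 = 34503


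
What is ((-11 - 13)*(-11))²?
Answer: 69696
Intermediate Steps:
((-11 - 13)*(-11))² = (-24*(-11))² = 264² = 69696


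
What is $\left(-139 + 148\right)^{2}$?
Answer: $81$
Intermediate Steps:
$\left(-139 + 148\right)^{2} = 9^{2} = 81$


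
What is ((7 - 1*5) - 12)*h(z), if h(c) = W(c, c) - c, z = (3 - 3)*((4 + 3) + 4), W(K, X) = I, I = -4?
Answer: 40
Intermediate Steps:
W(K, X) = -4
z = 0 (z = 0*(7 + 4) = 0*11 = 0)
h(c) = -4 - c
((7 - 1*5) - 12)*h(z) = ((7 - 1*5) - 12)*(-4 - 1*0) = ((7 - 5) - 12)*(-4 + 0) = (2 - 12)*(-4) = -10*(-4) = 40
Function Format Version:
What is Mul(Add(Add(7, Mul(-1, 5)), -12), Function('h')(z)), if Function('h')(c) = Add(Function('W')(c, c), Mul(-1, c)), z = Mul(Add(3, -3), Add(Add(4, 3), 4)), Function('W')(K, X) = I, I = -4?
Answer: 40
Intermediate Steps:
Function('W')(K, X) = -4
z = 0 (z = Mul(0, Add(7, 4)) = Mul(0, 11) = 0)
Function('h')(c) = Add(-4, Mul(-1, c))
Mul(Add(Add(7, Mul(-1, 5)), -12), Function('h')(z)) = Mul(Add(Add(7, Mul(-1, 5)), -12), Add(-4, Mul(-1, 0))) = Mul(Add(Add(7, -5), -12), Add(-4, 0)) = Mul(Add(2, -12), -4) = Mul(-10, -4) = 40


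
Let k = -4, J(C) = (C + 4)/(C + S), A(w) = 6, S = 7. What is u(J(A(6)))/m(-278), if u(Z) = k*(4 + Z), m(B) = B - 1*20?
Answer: 124/1937 ≈ 0.064016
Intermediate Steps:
J(C) = (4 + C)/(7 + C) (J(C) = (C + 4)/(C + 7) = (4 + C)/(7 + C))
m(B) = -20 + B (m(B) = B - 20 = -20 + B)
u(Z) = -16 - 4*Z (u(Z) = -4*(4 + Z) = -16 - 4*Z)
u(J(A(6)))/m(-278) = (-16 - 4*(4 + 6)/(7 + 6))/(-20 - 278) = (-16 - 4*10/13)/(-298) = (-16 - 4*10/13)*(-1/298) = (-16 - 40/13)*(-1/298) = -248/13*(-1/298) = 124/1937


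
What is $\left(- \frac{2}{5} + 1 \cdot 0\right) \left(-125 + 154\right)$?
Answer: $- \frac{58}{5} \approx -11.6$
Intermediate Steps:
$\left(- \frac{2}{5} + 1 \cdot 0\right) \left(-125 + 154\right) = \left(\left(-2\right) \frac{1}{5} + 0\right) 29 = \left(- \frac{2}{5} + 0\right) 29 = \left(- \frac{2}{5}\right) 29 = - \frac{58}{5}$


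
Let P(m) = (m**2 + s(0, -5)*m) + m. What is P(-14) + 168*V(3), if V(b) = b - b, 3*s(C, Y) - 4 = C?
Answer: 490/3 ≈ 163.33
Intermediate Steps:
s(C, Y) = 4/3 + C/3
V(b) = 0
P(m) = m**2 + 7*m/3 (P(m) = (m**2 + (4/3 + (1/3)*0)*m) + m = (m**2 + (4/3 + 0)*m) + m = (m**2 + 4*m/3) + m = m**2 + 7*m/3)
P(-14) + 168*V(3) = (1/3)*(-14)*(7 + 3*(-14)) + 168*0 = (1/3)*(-14)*(7 - 42) + 0 = (1/3)*(-14)*(-35) + 0 = 490/3 + 0 = 490/3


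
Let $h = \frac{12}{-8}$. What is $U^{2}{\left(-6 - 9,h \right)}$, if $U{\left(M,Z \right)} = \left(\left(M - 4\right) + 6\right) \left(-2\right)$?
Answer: $676$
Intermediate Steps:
$h = - \frac{3}{2}$ ($h = 12 \left(- \frac{1}{8}\right) = - \frac{3}{2} \approx -1.5$)
$U{\left(M,Z \right)} = -4 - 2 M$ ($U{\left(M,Z \right)} = \left(\left(-4 + M\right) + 6\right) \left(-2\right) = \left(2 + M\right) \left(-2\right) = -4 - 2 M$)
$U^{2}{\left(-6 - 9,h \right)} = \left(-4 - 2 \left(-6 - 9\right)\right)^{2} = \left(-4 - -30\right)^{2} = \left(-4 + 30\right)^{2} = 26^{2} = 676$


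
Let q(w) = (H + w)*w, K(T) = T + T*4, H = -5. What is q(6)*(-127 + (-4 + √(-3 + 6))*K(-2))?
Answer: -522 - 60*√3 ≈ -625.92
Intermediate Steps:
K(T) = 5*T (K(T) = T + 4*T = 5*T)
q(w) = w*(-5 + w) (q(w) = (-5 + w)*w = w*(-5 + w))
q(6)*(-127 + (-4 + √(-3 + 6))*K(-2)) = (6*(-5 + 6))*(-127 + (-4 + √(-3 + 6))*(5*(-2))) = (6*1)*(-127 + (-4 + √3)*(-10)) = 6*(-127 + (40 - 10*√3)) = 6*(-87 - 10*√3) = -522 - 60*√3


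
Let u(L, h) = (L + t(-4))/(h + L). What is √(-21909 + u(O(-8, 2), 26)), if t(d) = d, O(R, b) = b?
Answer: I*√4294178/14 ≈ 148.02*I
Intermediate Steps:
u(L, h) = (-4 + L)/(L + h) (u(L, h) = (L - 4)/(h + L) = (-4 + L)/(L + h))
√(-21909 + u(O(-8, 2), 26)) = √(-21909 + (-4 + 2)/(2 + 26)) = √(-21909 - 2/28) = √(-21909 + (1/28)*(-2)) = √(-21909 - 1/14) = √(-306727/14) = I*√4294178/14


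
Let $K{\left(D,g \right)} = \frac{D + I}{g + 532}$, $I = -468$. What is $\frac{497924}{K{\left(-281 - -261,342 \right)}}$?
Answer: $- \frac{54398197}{61} \approx -8.9177 \cdot 10^{5}$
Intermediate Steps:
$K{\left(D,g \right)} = \frac{-468 + D}{532 + g}$ ($K{\left(D,g \right)} = \frac{D - 468}{g + 532} = \frac{-468 + D}{532 + g}$)
$\frac{497924}{K{\left(-281 - -261,342 \right)}} = \frac{497924}{\frac{1}{532 + 342} \left(-468 - 20\right)} = \frac{497924}{\frac{1}{874} \left(-468 + \left(-281 + 261\right)\right)} = \frac{497924}{\frac{1}{874} \left(-468 - 20\right)} = \frac{497924}{\frac{1}{874} \left(-488\right)} = \frac{497924}{- \frac{244}{437}} = 497924 \left(- \frac{437}{244}\right) = - \frac{54398197}{61}$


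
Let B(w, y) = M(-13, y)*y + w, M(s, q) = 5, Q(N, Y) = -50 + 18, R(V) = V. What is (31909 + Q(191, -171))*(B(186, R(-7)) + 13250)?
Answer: 427183677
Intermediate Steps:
Q(N, Y) = -32
B(w, y) = w + 5*y (B(w, y) = 5*y + w = w + 5*y)
(31909 + Q(191, -171))*(B(186, R(-7)) + 13250) = (31909 - 32)*((186 + 5*(-7)) + 13250) = 31877*((186 - 35) + 13250) = 31877*(151 + 13250) = 31877*13401 = 427183677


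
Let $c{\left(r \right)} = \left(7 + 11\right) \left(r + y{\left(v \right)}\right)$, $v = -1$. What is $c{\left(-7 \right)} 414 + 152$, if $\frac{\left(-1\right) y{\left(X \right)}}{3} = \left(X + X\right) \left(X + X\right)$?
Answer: $-141436$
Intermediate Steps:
$y{\left(X \right)} = - 12 X^{2}$ ($y{\left(X \right)} = - 3 \left(X + X\right) \left(X + X\right) = - 3 \cdot 2 X 2 X = - 3 \cdot 4 X^{2} = - 12 X^{2}$)
$c{\left(r \right)} = -216 + 18 r$ ($c{\left(r \right)} = \left(7 + 11\right) \left(r - 12 \left(-1\right)^{2}\right) = 18 \left(r - 12\right) = 18 \left(-12 + r\right) = -216 + 18 r$)
$c{\left(-7 \right)} 414 + 152 = \left(-216 + 18 \left(-7\right)\right) 414 + 152 = \left(-216 - 126\right) 414 + 152 = \left(-342\right) 414 + 152 = -141588 + 152 = -141436$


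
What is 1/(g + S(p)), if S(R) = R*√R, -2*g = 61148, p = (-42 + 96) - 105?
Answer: I/(-30574*I + 51*√51) ≈ -3.2703e-5 + 3.8957e-7*I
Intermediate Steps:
p = -51 (p = 54 - 105 = -51)
g = -30574 (g = -½*61148 = -30574)
S(R) = R^(3/2)
1/(g + S(p)) = 1/(-30574 + (-51)^(3/2)) = 1/(-30574 - 51*I*√51)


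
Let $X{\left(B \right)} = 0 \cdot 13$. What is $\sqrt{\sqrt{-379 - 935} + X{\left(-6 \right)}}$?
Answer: $\sqrt{3} \sqrt[4]{146} \sqrt{i} \approx 4.2573 + 4.2573 i$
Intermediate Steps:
$X{\left(B \right)} = 0$
$\sqrt{\sqrt{-379 - 935} + X{\left(-6 \right)}} = \sqrt{\sqrt{-379 - 935} + 0} = \sqrt{\sqrt{-1314} + 0} = \sqrt{3 i \sqrt{146} + 0} = \sqrt{3 i \sqrt{146}} = \sqrt{3} \sqrt[4]{146} \sqrt{i}$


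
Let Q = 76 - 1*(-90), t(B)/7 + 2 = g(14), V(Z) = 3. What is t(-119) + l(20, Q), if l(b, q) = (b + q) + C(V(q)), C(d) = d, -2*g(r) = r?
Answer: 126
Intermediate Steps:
g(r) = -r/2
t(B) = -63 (t(B) = -14 + 7*(-½*14) = -14 + 7*(-7) = -14 - 49 = -63)
Q = 166 (Q = 76 + 90 = 166)
l(b, q) = 3 + b + q (l(b, q) = (b + q) + 3 = 3 + b + q)
t(-119) + l(20, Q) = -63 + (3 + 20 + 166) = -63 + 189 = 126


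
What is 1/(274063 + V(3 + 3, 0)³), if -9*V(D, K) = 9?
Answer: 1/274062 ≈ 3.6488e-6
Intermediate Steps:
V(D, K) = -1 (V(D, K) = -⅑*9 = -1)
1/(274063 + V(3 + 3, 0)³) = 1/(274063 + (-1)³) = 1/(274063 - 1) = 1/274062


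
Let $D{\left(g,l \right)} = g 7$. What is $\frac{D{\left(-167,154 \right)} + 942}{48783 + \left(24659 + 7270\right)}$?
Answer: $- \frac{227}{80712} \approx -0.0028125$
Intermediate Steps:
$D{\left(g,l \right)} = 7 g$
$\frac{D{\left(-167,154 \right)} + 942}{48783 + \left(24659 + 7270\right)} = \frac{7 \left(-167\right) + 942}{48783 + \left(24659 + 7270\right)} = \frac{-1169 + 942}{48783 + 31929} = - \frac{227}{80712}$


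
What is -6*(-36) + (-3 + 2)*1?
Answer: 215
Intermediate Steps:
-6*(-36) + (-3 + 2)*1 = 216 - 1*1 = 216 - 1 = 215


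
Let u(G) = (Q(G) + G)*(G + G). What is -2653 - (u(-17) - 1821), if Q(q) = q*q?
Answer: 8416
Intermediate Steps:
Q(q) = q²
u(G) = 2*G*(G + G²) (u(G) = (G² + G)*(G + G) = (G + G²)*(2*G) = 2*G*(G + G²))
-2653 - (u(-17) - 1821) = -2653 - (2*(-17)²*(1 - 17) - 1821) = -2653 - (2*289*(-16) - 1821) = -2653 - (-9248 - 1821) = -2653 - 1*(-11069) = -2653 + 11069 = 8416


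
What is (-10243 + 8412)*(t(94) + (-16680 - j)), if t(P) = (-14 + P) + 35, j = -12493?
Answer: 7455832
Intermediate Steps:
t(P) = 21 + P
(-10243 + 8412)*(t(94) + (-16680 - j)) = (-10243 + 8412)*((21 + 94) + (-16680 - 1*(-12493))) = -1831*(115 + (-16680 + 12493)) = -1831*(115 - 4187) = -1831*(-4072) = 7455832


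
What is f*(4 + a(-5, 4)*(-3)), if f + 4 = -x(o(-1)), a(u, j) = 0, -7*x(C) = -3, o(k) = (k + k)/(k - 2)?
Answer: -124/7 ≈ -17.714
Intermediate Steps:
o(k) = 2*k/(-2 + k) (o(k) = (2*k)/(-2 + k) = 2*k/(-2 + k))
x(C) = 3/7 (x(C) = -⅐*(-3) = 3/7)
f = -31/7 (f = -4 - 1*3/7 = -4 - 3/7 = -31/7 ≈ -4.4286)
f*(4 + a(-5, 4)*(-3)) = -31*(4 + 0*(-3))/7 = -31*(4 + 0)/7 = -31/7*4 = -124/7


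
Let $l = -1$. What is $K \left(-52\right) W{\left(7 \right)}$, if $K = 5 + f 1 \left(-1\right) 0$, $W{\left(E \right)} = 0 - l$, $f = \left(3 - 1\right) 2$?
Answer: $-260$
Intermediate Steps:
$f = 4$ ($f = 2 \cdot 2 = 4$)
$W{\left(E \right)} = 1$ ($W{\left(E \right)} = 0 - -1 = 0 + 1 = 1$)
$K = 5$ ($K = 5 + 4 \cdot 1 \left(-1\right) 0 = 5 + 4 \left(\left(-1\right) 0\right) = 5 + 4 \cdot 0 = 5 + 0 = 5$)
$K \left(-52\right) W{\left(7 \right)} = 5 \left(-52\right) 1 = \left(-260\right) 1 = -260$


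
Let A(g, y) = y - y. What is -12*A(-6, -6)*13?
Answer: 0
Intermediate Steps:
A(g, y) = 0
-12*A(-6, -6)*13 = -12*0*13 = 0*13 = 0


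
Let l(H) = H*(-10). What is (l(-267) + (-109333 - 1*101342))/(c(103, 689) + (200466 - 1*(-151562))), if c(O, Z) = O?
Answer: -69335/117377 ≈ -0.59070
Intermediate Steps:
l(H) = -10*H
(l(-267) + (-109333 - 1*101342))/(c(103, 689) + (200466 - 1*(-151562))) = (-10*(-267) + (-109333 - 1*101342))/(103 + (200466 - 1*(-151562))) = (2670 + (-109333 - 101342))/(103 + (200466 + 151562)) = (2670 - 210675)/(103 + 352028) = -208005/352131 = -208005*1/352131 = -69335/117377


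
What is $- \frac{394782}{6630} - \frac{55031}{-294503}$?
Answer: $- \frac{19316604636}{325425815} \approx -59.358$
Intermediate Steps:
$- \frac{394782}{6630} - \frac{55031}{-294503} = \left(-394782\right) \frac{1}{6630} - - \frac{55031}{294503} = - \frac{65797}{1105} + \frac{55031}{294503} = - \frac{19316604636}{325425815}$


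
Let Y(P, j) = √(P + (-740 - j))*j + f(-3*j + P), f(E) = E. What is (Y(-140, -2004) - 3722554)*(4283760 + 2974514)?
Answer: -26976696326868 - 29091162192*√281 ≈ -2.7464e+13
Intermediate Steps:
Y(P, j) = P - 3*j + j*√(-740 + P - j) (Y(P, j) = √(P + (-740 - j))*j + (-3*j + P) = √(-740 + P - j)*j + (P - 3*j) = j*√(-740 + P - j) + (P - 3*j) = P - 3*j + j*√(-740 + P - j))
(Y(-140, -2004) - 3722554)*(4283760 + 2974514) = ((-140 - 3*(-2004) - 2004*√(-740 - 140 - 1*(-2004))) - 3722554)*(4283760 + 2974514) = ((-140 + 6012 - 2004*√(-740 - 140 + 2004)) - 3722554)*7258274 = ((-140 + 6012 - 4008*√281) - 3722554)*7258274 = ((5872 - 4008*√281) - 3722554)*7258274 = (-3716682 - 4008*√281)*7258274 = -26976696326868 - 29091162192*√281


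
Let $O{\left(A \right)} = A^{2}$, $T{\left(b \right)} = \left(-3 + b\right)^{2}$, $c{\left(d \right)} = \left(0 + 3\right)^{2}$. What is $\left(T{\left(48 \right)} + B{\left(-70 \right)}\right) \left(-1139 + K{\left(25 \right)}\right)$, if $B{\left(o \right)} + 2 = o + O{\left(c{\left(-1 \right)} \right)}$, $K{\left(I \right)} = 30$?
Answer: $-2255706$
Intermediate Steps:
$c{\left(d \right)} = 9$ ($c{\left(d \right)} = 3^{2} = 9$)
$B{\left(o \right)} = 79 + o$ ($B{\left(o \right)} = -2 + \left(o + 9^{2}\right) = -2 + \left(o + 81\right) = -2 + \left(81 + o\right) = 79 + o$)
$\left(T{\left(48 \right)} + B{\left(-70 \right)}\right) \left(-1139 + K{\left(25 \right)}\right) = \left(\left(-3 + 48\right)^{2} + \left(79 - 70\right)\right) \left(-1139 + 30\right) = \left(45^{2} + 9\right) \left(-1109\right) = \left(2025 + 9\right) \left(-1109\right) = 2034 \left(-1109\right) = -2255706$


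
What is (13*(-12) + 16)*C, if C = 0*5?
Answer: 0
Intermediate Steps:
C = 0
(13*(-12) + 16)*C = (13*(-12) + 16)*0 = (-156 + 16)*0 = -140*0 = 0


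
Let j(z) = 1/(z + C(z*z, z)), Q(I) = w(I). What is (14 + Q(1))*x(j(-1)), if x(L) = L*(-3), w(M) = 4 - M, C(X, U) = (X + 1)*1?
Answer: -51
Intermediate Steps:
C(X, U) = 1 + X (C(X, U) = (1 + X)*1 = 1 + X)
Q(I) = 4 - I
j(z) = 1/(1 + z + z²) (j(z) = 1/(z + (1 + z*z)) = 1/(z + (1 + z²)) = 1/(1 + z + z²))
x(L) = -3*L
(14 + Q(1))*x(j(-1)) = (14 + (4 - 1*1))*(-3/(1 - 1 + (-1)²)) = (14 + (4 - 1))*(-3/(1 - 1 + 1)) = (14 + 3)*(-3/1) = 17*(-3*1) = 17*(-3) = -51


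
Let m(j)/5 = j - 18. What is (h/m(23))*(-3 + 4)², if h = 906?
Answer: 906/25 ≈ 36.240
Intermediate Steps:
m(j) = -90 + 5*j (m(j) = 5*(j - 18) = 5*(-18 + j) = -90 + 5*j)
(h/m(23))*(-3 + 4)² = (906/(-90 + 5*23))*(-3 + 4)² = (906/(-90 + 115))*1² = (906/25)*1 = 906/25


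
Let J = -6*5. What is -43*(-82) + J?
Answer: 3496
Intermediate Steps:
J = -30 (J = -6*5 = -30)
-43*(-82) + J = -43*(-82) - 30 = 3526 - 30 = 3496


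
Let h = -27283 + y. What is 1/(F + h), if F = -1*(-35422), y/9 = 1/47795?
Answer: 47795/389003514 ≈ 0.00012287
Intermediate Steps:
y = 9/47795 ≈ 0.00018830
F = 35422
h = -1303990976/47795 (h = -27283 + 9/47795 = -1303990976/47795 ≈ -27283.)
1/(F + h) = 1/(35422 - 1303990976/47795) = 1/(389003514/47795) = 47795/389003514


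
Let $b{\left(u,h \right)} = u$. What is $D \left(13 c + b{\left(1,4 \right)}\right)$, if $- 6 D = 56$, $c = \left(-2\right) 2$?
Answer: $476$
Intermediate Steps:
$c = -4$
$D = - \frac{28}{3}$ ($D = \left(- \frac{1}{6}\right) 56 = - \frac{28}{3} \approx -9.3333$)
$D \left(13 c + b{\left(1,4 \right)}\right) = - \frac{28 \left(13 \left(-4\right) + 1\right)}{3} = - \frac{28 \left(-52 + 1\right)}{3} = \left(- \frac{28}{3}\right) \left(-51\right) = 476$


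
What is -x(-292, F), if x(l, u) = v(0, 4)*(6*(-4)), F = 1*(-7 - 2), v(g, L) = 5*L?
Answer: 480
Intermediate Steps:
F = -9 (F = 1*(-9) = -9)
x(l, u) = -480 (x(l, u) = (5*4)*(6*(-4)) = 20*(-24) = -480)
-x(-292, F) = -1*(-480) = 480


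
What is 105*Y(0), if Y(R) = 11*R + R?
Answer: 0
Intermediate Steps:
Y(R) = 12*R
105*Y(0) = 105*(12*0) = 105*0 = 0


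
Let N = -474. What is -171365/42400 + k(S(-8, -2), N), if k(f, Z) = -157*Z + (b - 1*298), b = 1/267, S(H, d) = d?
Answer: 167810396789/2264160 ≈ 74116.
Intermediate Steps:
b = 1/267 ≈ 0.0037453
k(f, Z) = -79565/267 - 157*Z (k(f, Z) = -157*Z + (1/267 - 1*298) = -157*Z + (1/267 - 298) = -157*Z - 79565/267 = -79565/267 - 157*Z)
-171365/42400 + k(S(-8, -2), N) = -171365/42400 + (-79565/267 - 157*(-474)) = -171365*1/42400 + (-79565/267 + 74418) = -34273/8480 + 19790041/267 = 167810396789/2264160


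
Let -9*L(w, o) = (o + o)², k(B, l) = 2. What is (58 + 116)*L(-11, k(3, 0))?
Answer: -928/3 ≈ -309.33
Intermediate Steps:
L(w, o) = -4*o²/9 (L(w, o) = -(o + o)²/9 = -4*o²/9)
(58 + 116)*L(-11, k(3, 0)) = (58 + 116)*(-4/9*2²) = 174*(-4/9*4) = 174*(-16/9) = -928/3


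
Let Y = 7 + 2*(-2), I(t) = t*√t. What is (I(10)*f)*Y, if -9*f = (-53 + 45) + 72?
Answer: -640*√10/3 ≈ -674.62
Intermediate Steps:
I(t) = t^(3/2)
Y = 3 (Y = 7 - 4 = 3)
f = -64/9 (f = -((-53 + 45) + 72)/9 = -(-8 + 72)/9 = -⅑*64 = -64/9 ≈ -7.1111)
(I(10)*f)*Y = (10^(3/2)*(-64/9))*3 = ((10*√10)*(-64/9))*3 = -640*√10/9*3 = -640*√10/3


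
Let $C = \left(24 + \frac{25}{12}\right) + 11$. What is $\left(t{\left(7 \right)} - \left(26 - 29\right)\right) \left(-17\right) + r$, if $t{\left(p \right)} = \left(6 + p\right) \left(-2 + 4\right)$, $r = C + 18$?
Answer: $- \frac{5255}{12} \approx -437.92$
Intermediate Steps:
$C = \frac{445}{12}$ ($C = \left(24 + 25 \cdot \frac{1}{12}\right) + 11 = \left(24 + \frac{25}{12}\right) + 11 = \frac{313}{12} + 11 = \frac{445}{12} \approx 37.083$)
$r = \frac{661}{12}$ ($r = \frac{445}{12} + 18 = \frac{661}{12} \approx 55.083$)
$t{\left(p \right)} = 12 + 2 p$ ($t{\left(p \right)} = \left(6 + p\right) 2 = 12 + 2 p$)
$\left(t{\left(7 \right)} - \left(26 - 29\right)\right) \left(-17\right) + r = \left(\left(12 + 2 \cdot 7\right) - \left(26 - 29\right)\right) \left(-17\right) + \frac{661}{12} = \left(\left(12 + 14\right) - -3\right) \left(-17\right) + \frac{661}{12} = \left(26 + 3\right) \left(-17\right) + \frac{661}{12} = 29 \left(-17\right) + \frac{661}{12} = -493 + \frac{661}{12} = - \frac{5255}{12}$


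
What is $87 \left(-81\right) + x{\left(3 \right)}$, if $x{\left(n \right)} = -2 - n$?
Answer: $-7052$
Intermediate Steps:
$87 \left(-81\right) + x{\left(3 \right)} = 87 \left(-81\right) - 5 = -7047 - 5 = -7052$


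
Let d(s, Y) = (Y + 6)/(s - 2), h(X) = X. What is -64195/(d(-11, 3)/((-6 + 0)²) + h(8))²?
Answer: -34716656/34445 ≈ -1007.9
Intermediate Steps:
d(s, Y) = (6 + Y)/(-2 + s)
-64195/(d(-11, 3)/((-6 + 0)²) + h(8))² = -64195/(((6 + 3)/(-2 - 11))/((-6 + 0)²) + 8)² = -64195/((9/(-13))/((-6)²) + 8)² = -64195/(-1/13*9/36 + 8)² = -64195/(-9/13*1/36 + 8)² = -64195/(-1/52 + 8)² = -64195/((415/52)²) = -64195/172225/2704 = -64195*2704/172225 = -34716656/34445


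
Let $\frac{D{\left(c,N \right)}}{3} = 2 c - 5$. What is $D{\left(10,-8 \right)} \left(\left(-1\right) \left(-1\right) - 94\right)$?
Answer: $-4185$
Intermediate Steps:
$D{\left(c,N \right)} = -15 + 6 c$ ($D{\left(c,N \right)} = 3 \left(2 c - 5\right) = 3 \left(-5 + 2 c\right) = -15 + 6 c$)
$D{\left(10,-8 \right)} \left(\left(-1\right) \left(-1\right) - 94\right) = \left(-15 + 6 \cdot 10\right) \left(\left(-1\right) \left(-1\right) - 94\right) = \left(-15 + 60\right) \left(1 - 94\right) = 45 \left(-93\right) = -4185$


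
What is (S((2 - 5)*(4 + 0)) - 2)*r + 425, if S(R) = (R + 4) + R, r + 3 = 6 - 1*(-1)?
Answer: 337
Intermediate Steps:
r = 4 (r = -3 + (6 - 1*(-1)) = -3 + (6 + 1) = -3 + 7 = 4)
S(R) = 4 + 2*R (S(R) = (4 + R) + R = 4 + 2*R)
(S((2 - 5)*(4 + 0)) - 2)*r + 425 = ((4 + 2*((2 - 5)*(4 + 0))) - 2)*4 + 425 = ((4 + 2*(-3*4)) - 2)*4 + 425 = ((4 + 2*(-12)) - 2)*4 + 425 = ((4 - 24) - 2)*4 + 425 = (-20 - 2)*4 + 425 = -22*4 + 425 = -88 + 425 = 337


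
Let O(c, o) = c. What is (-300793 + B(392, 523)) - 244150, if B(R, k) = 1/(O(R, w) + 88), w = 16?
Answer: -261572639/480 ≈ -5.4494e+5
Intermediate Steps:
B(R, k) = 1/(88 + R) (B(R, k) = 1/(R + 88) = 1/(88 + R))
(-300793 + B(392, 523)) - 244150 = (-300793 + 1/(88 + 392)) - 244150 = (-300793 + 1/480) - 244150 = -144380639/480 - 244150 = -261572639/480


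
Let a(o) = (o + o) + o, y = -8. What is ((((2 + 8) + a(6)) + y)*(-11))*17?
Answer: -3740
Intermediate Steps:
a(o) = 3*o (a(o) = 2*o + o = 3*o)
((((2 + 8) + a(6)) + y)*(-11))*17 = ((((2 + 8) + 3*6) - 8)*(-11))*17 = (((10 + 18) - 8)*(-11))*17 = ((28 - 8)*(-11))*17 = (20*(-11))*17 = -220*17 = -3740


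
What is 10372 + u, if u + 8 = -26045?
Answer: -15681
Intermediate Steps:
u = -26053 (u = -8 - 26045 = -26053)
10372 + u = 10372 - 26053 = -15681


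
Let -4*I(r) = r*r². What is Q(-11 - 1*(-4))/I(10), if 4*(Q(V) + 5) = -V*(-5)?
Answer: 11/200 ≈ 0.055000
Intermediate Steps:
I(r) = -r³/4 (I(r) = -r*r²/4 = -r³/4)
Q(V) = -5 + 5*V/4 (Q(V) = -5 + (-V*(-5))/4 = -5 + (5*V)/4 = -5 + 5*V/4)
Q(-11 - 1*(-4))/I(10) = (-5 + 5*(-11 - 1*(-4))/4)/((-¼*10³)) = (-5 + 5*(-11 + 4)/4)/((-¼*1000)) = (-5 + (5/4)*(-7))/(-250) = (-5 - 35/4)*(-1/250) = -55/4*(-1/250) = 11/200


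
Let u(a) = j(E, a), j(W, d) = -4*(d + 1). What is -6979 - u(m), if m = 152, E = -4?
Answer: -6367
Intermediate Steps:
j(W, d) = -4 - 4*d (j(W, d) = -4*(1 + d) = -4 - 4*d)
u(a) = -4 - 4*a
-6979 - u(m) = -6979 - (-4 - 4*152) = -6979 - (-4 - 608) = -6979 - 1*(-612) = -6979 + 612 = -6367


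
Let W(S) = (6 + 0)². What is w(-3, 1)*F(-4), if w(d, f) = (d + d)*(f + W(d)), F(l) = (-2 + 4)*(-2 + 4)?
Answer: -888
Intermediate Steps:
W(S) = 36 (W(S) = 6² = 36)
F(l) = 4 (F(l) = 2*2 = 4)
w(d, f) = 2*d*(36 + f) (w(d, f) = (d + d)*(f + 36) = (2*d)*(36 + f) = 2*d*(36 + f))
w(-3, 1)*F(-4) = (2*(-3)*(36 + 1))*4 = (2*(-3)*37)*4 = -222*4 = -888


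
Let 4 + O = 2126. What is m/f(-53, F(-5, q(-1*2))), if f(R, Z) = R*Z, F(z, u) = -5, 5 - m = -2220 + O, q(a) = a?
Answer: 103/265 ≈ 0.38868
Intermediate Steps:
O = 2122 (O = -4 + 2126 = 2122)
m = 103 (m = 5 - (-2220 + 2122) = 5 - 1*(-98) = 5 + 98 = 103)
m/f(-53, F(-5, q(-1*2))) = 103/((-53*(-5))) = 103/265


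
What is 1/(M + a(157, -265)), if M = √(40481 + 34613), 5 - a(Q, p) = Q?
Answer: 76/25995 + √75094/51990 ≈ 0.0081945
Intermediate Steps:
a(Q, p) = 5 - Q
M = √75094 ≈ 274.03
1/(M + a(157, -265)) = 1/(√75094 + (5 - 1*157)) = 1/(√75094 + (5 - 157)) = 1/(√75094 - 152) = 1/(-152 + √75094)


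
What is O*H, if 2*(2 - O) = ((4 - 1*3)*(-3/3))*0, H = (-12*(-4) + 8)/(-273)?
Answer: -16/39 ≈ -0.41026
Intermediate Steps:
H = -8/39 (H = (48 + 8)*(-1/273) = 56*(-1/273) = -8/39 ≈ -0.20513)
O = 2 (O = 2 - (4 - 1*3)*(-3/3)*0/2 = 2 - (4 - 3)*(-3*⅓)*0/2 = 2 - 1*(-1)*0/2 = 2 - (-1)*0/2 = 2 - ½*0 = 2 + 0 = 2)
O*H = 2*(-8/39) = -16/39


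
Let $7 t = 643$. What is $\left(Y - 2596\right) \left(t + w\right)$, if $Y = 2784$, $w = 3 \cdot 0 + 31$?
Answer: $\frac{161680}{7} \approx 23097.0$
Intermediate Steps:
$t = \frac{643}{7}$ ($t = \frac{1}{7} \cdot 643 = \frac{643}{7} \approx 91.857$)
$w = 31$ ($w = 0 + 31 = 31$)
$\left(Y - 2596\right) \left(t + w\right) = \left(2784 - 2596\right) \left(\frac{643}{7} + 31\right) = 188 \cdot \frac{860}{7} = \frac{161680}{7}$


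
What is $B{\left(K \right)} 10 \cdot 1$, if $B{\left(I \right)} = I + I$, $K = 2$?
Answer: $40$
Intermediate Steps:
$B{\left(I \right)} = 2 I$
$B{\left(K \right)} 10 \cdot 1 = 2 \cdot 2 \cdot 10 \cdot 1 = 4 \cdot 10 \cdot 1 = 40 \cdot 1 = 40$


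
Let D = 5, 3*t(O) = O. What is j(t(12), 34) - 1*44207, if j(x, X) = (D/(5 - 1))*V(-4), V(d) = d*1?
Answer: -44212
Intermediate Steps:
t(O) = O/3
V(d) = d
j(x, X) = -5 (j(x, X) = (5/(5 - 1))*(-4) = (5/4)*(-4) = -5)
j(t(12), 34) - 1*44207 = -5 - 1*44207 = -5 - 44207 = -44212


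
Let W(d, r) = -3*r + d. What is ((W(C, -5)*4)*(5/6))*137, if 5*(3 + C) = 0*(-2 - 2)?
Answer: 5480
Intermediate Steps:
C = -3 (C = -3 + (0*(-2 - 2))/5 = -3 + (0*(-4))/5 = -3 + (⅕)*0 = -3 + 0 = -3)
W(d, r) = d - 3*r
((W(C, -5)*4)*(5/6))*137 = (((-3 - 3*(-5))*4)*(5/6))*137 = (((-3 + 15)*4)*(5*(⅙)))*137 = ((12*4)*(⅚))*137 = (48*(⅚))*137 = 40*137 = 5480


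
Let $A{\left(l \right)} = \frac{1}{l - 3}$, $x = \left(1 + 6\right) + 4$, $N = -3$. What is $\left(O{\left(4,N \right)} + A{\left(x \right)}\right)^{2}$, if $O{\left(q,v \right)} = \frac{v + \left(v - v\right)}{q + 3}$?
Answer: $\frac{289}{3136} \approx 0.092156$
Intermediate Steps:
$x = 11$ ($x = 7 + 4 = 11$)
$O{\left(q,v \right)} = \frac{v}{3 + q}$ ($O{\left(q,v \right)} = \frac{v + 0}{3 + q} = \frac{v}{3 + q}$)
$A{\left(l \right)} = \frac{1}{-3 + l}$
$\left(O{\left(4,N \right)} + A{\left(x \right)}\right)^{2} = \left(- \frac{3}{3 + 4} + \frac{1}{-3 + 11}\right)^{2} = \left(- \frac{3}{7} + \frac{1}{8}\right)^{2} = \left(- \frac{17}{56}\right)^{2} = \frac{289}{3136}$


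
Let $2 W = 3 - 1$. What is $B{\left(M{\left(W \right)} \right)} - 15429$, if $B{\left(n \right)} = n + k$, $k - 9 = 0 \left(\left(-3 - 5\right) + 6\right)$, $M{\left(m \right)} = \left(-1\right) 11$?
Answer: $-15431$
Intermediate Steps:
$W = 1$ ($W = \frac{3 - 1}{2} = \frac{1}{2} \cdot 2 = 1$)
$M{\left(m \right)} = -11$
$k = 9$ ($k = 9 + 0 \left(\left(-3 - 5\right) + 6\right) = 9 + 0 \left(-8 + 6\right) = 9 + 0 \left(-2\right) = 9 + 0 = 9$)
$B{\left(n \right)} = 9 + n$ ($B{\left(n \right)} = n + 9 = 9 + n$)
$B{\left(M{\left(W \right)} \right)} - 15429 = \left(9 - 11\right) - 15429 = -2 + \left(-20536 + 5107\right) = -2 - 15429 = -15431$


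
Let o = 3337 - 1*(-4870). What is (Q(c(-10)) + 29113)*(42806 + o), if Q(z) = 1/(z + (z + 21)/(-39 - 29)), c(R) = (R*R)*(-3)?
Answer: 29882528028865/20121 ≈ 1.4851e+9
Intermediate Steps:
c(R) = -3*R² (c(R) = R²*(-3) = -3*R²)
Q(z) = 1/(-21/68 + 67*z/68) (Q(z) = 1/(z + (21 + z)/(-68)) = 1/(z + (21 + z)*(-1/68)) = 1/(z + (-21/68 - z/68)) = 1/(-21/68 + 67*z/68))
o = 8207 (o = 3337 + 4870 = 8207)
(Q(c(-10)) + 29113)*(42806 + o) = (68/(-21 + 67*(-3*(-10)²)) + 29113)*(42806 + 8207) = (68/(-21 + 67*(-3*100)) + 29113)*51013 = (68/(-21 + 67*(-300)) + 29113)*51013 = (68/(-21 - 20100) + 29113)*51013 = (68/(-20121) + 29113)*51013 = (68*(-1/20121) + 29113)*51013 = (-68/20121 + 29113)*51013 = (585782605/20121)*51013 = 29882528028865/20121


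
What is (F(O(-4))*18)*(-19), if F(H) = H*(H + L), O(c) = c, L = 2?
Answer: -2736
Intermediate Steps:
F(H) = H*(2 + H) (F(H) = H*(H + 2) = H*(2 + H))
(F(O(-4))*18)*(-19) = (-4*(2 - 4)*18)*(-19) = (-4*(-2)*18)*(-19) = (8*18)*(-19) = 144*(-19) = -2736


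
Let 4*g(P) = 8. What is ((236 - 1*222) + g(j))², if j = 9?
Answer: 256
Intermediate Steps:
g(P) = 2 (g(P) = (¼)*8 = 2)
((236 - 1*222) + g(j))² = ((236 - 1*222) + 2)² = ((236 - 222) + 2)² = (14 + 2)² = 16² = 256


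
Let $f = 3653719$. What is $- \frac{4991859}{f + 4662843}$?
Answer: $- \frac{4991859}{8316562} \approx -0.60023$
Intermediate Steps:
$- \frac{4991859}{f + 4662843} = - \frac{4991859}{3653719 + 4662843} = - \frac{4991859}{8316562}$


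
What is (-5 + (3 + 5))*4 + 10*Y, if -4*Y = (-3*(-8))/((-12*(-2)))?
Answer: 19/2 ≈ 9.5000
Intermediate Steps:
Y = -1/4 (Y = -(-3*(-8))/(4*((-12*(-2)))) = -6/((-3*(-8))) = -6/24 = -1/4*1 = -1/4 ≈ -0.25000)
(-5 + (3 + 5))*4 + 10*Y = (-5 + (3 + 5))*4 + 10*(-1/4) = (-5 + 8)*4 - 5/2 = 3*4 - 5/2 = 12 - 5/2 = 19/2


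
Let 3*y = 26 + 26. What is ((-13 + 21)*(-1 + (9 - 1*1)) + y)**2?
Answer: 48400/9 ≈ 5377.8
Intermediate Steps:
y = 52/3 (y = (26 + 26)/3 = (1/3)*52 = 52/3 ≈ 17.333)
((-13 + 21)*(-1 + (9 - 1*1)) + y)**2 = ((-13 + 21)*(-1 + (9 - 1*1)) + 52/3)**2 = (8*(-1 + (9 - 1)) + 52/3)**2 = (8*(-1 + 8) + 52/3)**2 = (8*7 + 52/3)**2 = (56 + 52/3)**2 = (220/3)**2 = 48400/9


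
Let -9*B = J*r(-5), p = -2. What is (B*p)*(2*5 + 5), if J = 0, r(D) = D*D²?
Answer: 0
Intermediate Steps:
r(D) = D³
B = 0 (B = -0*(-5)³ = -0*(-125) = -⅑*0 = 0)
(B*p)*(2*5 + 5) = (0*(-2))*(2*5 + 5) = 0*(10 + 5) = 0*15 = 0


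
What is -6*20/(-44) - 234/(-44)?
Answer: 177/22 ≈ 8.0455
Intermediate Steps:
-6*20/(-44) - 234/(-44) = -120*(-1/44) - 234*(-1/44) = 30/11 + 117/22 = 177/22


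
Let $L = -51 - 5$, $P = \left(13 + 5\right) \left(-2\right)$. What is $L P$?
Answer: $2016$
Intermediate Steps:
$P = -36$ ($P = 18 \left(-2\right) = -36$)
$L = -56$ ($L = -51 - 5 = -56$)
$L P = \left(-56\right) \left(-36\right) = 2016$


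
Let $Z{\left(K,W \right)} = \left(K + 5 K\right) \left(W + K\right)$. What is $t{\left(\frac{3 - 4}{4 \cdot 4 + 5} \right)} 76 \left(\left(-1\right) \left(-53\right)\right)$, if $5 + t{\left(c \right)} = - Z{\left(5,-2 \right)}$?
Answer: $-382660$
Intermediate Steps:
$Z{\left(K,W \right)} = 6 K \left(K + W\right)$
$t{\left(c \right)} = -95$ ($t{\left(c \right)} = -5 - 6 \cdot 5 \left(5 - 2\right) = -5 - 6 \cdot 5 \cdot 3 = -5 - 90 = -95$)
$t{\left(\frac{3 - 4}{4 \cdot 4 + 5} \right)} 76 \left(\left(-1\right) \left(-53\right)\right) = \left(-95\right) 76 \left(\left(-1\right) \left(-53\right)\right) = \left(-7220\right) 53 = -382660$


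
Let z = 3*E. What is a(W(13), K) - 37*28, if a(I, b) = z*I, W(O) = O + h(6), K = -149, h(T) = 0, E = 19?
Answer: -295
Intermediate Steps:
z = 57 (z = 3*19 = 57)
W(O) = O (W(O) = O + 0 = O)
a(I, b) = 57*I
a(W(13), K) - 37*28 = 57*13 - 37*28 = 741 - 1036 = -295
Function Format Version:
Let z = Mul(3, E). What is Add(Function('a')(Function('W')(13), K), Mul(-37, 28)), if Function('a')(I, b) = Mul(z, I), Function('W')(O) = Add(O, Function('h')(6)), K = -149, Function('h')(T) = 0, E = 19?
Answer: -295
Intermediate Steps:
z = 57 (z = Mul(3, 19) = 57)
Function('W')(O) = O (Function('W')(O) = Add(O, 0) = O)
Function('a')(I, b) = Mul(57, I)
Add(Function('a')(Function('W')(13), K), Mul(-37, 28)) = Add(Mul(57, 13), Mul(-37, 28)) = Add(741, -1036) = -295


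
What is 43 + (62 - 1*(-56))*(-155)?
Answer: -18247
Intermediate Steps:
43 + (62 - 1*(-56))*(-155) = 43 + (62 + 56)*(-155) = 43 + 118*(-155) = 43 - 18290 = -18247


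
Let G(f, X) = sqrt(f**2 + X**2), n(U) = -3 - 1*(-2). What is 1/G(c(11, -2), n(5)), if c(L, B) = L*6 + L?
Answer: sqrt(5930)/5930 ≈ 0.012986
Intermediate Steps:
n(U) = -1 (n(U) = -3 + 2 = -1)
c(L, B) = 7*L (c(L, B) = 6*L + L = 7*L)
G(f, X) = sqrt(X**2 + f**2)
1/G(c(11, -2), n(5)) = 1/(sqrt((-1)**2 + (7*11)**2)) = 1/(sqrt(1 + 77**2)) = 1/(sqrt(1 + 5929)) = 1/(sqrt(5930)) = sqrt(5930)/5930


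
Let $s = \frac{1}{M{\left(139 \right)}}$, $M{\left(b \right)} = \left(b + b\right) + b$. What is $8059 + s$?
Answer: $\frac{3360604}{417} \approx 8059.0$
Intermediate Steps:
$M{\left(b \right)} = 3 b$ ($M{\left(b \right)} = 2 b + b = 3 b$)
$s = \frac{1}{417}$ ($s = \frac{1}{3 \cdot 139} = \frac{1}{417} \approx 0.0023981$)
$8059 + s = 8059 + \frac{1}{417} = \frac{3360604}{417}$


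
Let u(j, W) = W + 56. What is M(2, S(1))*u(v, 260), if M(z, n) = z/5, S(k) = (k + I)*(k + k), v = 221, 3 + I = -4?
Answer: 632/5 ≈ 126.40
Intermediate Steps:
I = -7 (I = -3 - 4 = -7)
S(k) = 2*k*(-7 + k) (S(k) = (k - 7)*(k + k) = (-7 + k)*(2*k) = 2*k*(-7 + k))
u(j, W) = 56 + W
M(z, n) = z/5 (M(z, n) = z*(⅕) = z/5)
M(2, S(1))*u(v, 260) = ((⅕)*2)*(56 + 260) = (⅖)*316 = 632/5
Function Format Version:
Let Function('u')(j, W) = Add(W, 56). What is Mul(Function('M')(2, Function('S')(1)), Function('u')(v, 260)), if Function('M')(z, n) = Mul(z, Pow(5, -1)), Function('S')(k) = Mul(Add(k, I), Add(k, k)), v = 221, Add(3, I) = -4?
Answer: Rational(632, 5) ≈ 126.40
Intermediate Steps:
I = -7 (I = Add(-3, -4) = -7)
Function('S')(k) = Mul(2, k, Add(-7, k)) (Function('S')(k) = Mul(Add(k, -7), Add(k, k)) = Mul(Add(-7, k), Mul(2, k)) = Mul(2, k, Add(-7, k)))
Function('u')(j, W) = Add(56, W)
Function('M')(z, n) = Mul(Rational(1, 5), z) (Function('M')(z, n) = Mul(z, Rational(1, 5)) = Mul(Rational(1, 5), z))
Mul(Function('M')(2, Function('S')(1)), Function('u')(v, 260)) = Mul(Mul(Rational(1, 5), 2), Add(56, 260)) = Mul(Rational(2, 5), 316) = Rational(632, 5)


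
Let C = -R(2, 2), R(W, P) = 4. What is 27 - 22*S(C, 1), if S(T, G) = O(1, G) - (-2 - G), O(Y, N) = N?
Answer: -61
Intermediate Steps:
C = -4 (C = -1*4 = -4)
S(T, G) = 2 + 2*G (S(T, G) = G - (-2 - G) = G + (2 + G) = 2 + 2*G)
27 - 22*S(C, 1) = 27 - 22*(2 + 2*1) = 27 - 22*(2 + 2) = 27 - 22*4 = 27 - 88 = -61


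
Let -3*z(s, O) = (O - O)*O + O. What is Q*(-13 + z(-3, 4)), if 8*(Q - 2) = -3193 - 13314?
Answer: 236371/8 ≈ 29546.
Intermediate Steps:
z(s, O) = -O/3 (z(s, O) = -((O - O)*O + O)/3 = -(0*O + O)/3 = -(0 + O)/3 = -O/3)
Q = -16491/8 (Q = 2 + (-3193 - 13314)/8 = 2 + (1/8)*(-16507) = 2 - 16507/8 = -16491/8 ≈ -2061.4)
Q*(-13 + z(-3, 4)) = -16491*(-13 - 1/3*4)/8 = -16491*(-13 - 4/3)/8 = -16491/8*(-43/3) = 236371/8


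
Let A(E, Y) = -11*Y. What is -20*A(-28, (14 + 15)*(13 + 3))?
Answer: 102080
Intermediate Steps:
-20*A(-28, (14 + 15)*(13 + 3)) = -(-220)*(14 + 15)*(13 + 3) = -(-220)*29*16 = -(-220)*464 = -20*(-5104) = 102080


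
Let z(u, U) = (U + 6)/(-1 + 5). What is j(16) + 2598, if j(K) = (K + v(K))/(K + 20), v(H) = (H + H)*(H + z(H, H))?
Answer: 23558/9 ≈ 2617.6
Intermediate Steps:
z(u, U) = 3/2 + U/4 (z(u, U) = (6 + U)/4 = (6 + U)*(¼) = 3/2 + U/4)
v(H) = 2*H*(3/2 + 5*H/4) (v(H) = (H + H)*(H + (3/2 + H/4)) = (2*H)*(3/2 + 5*H/4) = 2*H*(3/2 + 5*H/4))
j(K) = (K + K*(6 + 5*K)/2)/(20 + K) (j(K) = (K + K*(6 + 5*K)/2)/(K + 20) = (K + K*(6 + 5*K)/2)/(20 + K))
j(16) + 2598 = (½)*16*(8 + 5*16)/(20 + 16) + 2598 = (½)*16*(8 + 80)/36 + 2598 = (½)*16*(1/36)*88 + 2598 = 176/9 + 2598 = 23558/9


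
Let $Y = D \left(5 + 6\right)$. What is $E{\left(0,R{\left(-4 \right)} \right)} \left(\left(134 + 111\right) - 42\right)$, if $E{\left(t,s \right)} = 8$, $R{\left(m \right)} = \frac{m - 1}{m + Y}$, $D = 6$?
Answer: $1624$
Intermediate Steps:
$Y = 66$ ($Y = 6 \left(5 + 6\right) = 6 \cdot 11 = 66$)
$R{\left(m \right)} = \frac{-1 + m}{66 + m}$ ($R{\left(m \right)} = \frac{m - 1}{m + 66} = \frac{-1 + m}{66 + m}$)
$E{\left(0,R{\left(-4 \right)} \right)} \left(\left(134 + 111\right) - 42\right) = 8 \left(\left(134 + 111\right) - 42\right) = 8 \left(245 - 42\right) = 8 \cdot 203 = 1624$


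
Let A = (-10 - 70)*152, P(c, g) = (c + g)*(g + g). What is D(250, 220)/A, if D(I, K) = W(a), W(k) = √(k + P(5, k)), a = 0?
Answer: 0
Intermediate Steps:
P(c, g) = 2*g*(c + g) (P(c, g) = (c + g)*(2*g) = 2*g*(c + g))
W(k) = √(k + 2*k*(5 + k))
D(I, K) = 0 (D(I, K) = √(0*(11 + 2*0)) = √(0*(11 + 0)) = √(0*11) = √0 = 0)
A = -12160 (A = -80*152 = -12160)
D(250, 220)/A = 0/(-12160) = 0*(-1/12160) = 0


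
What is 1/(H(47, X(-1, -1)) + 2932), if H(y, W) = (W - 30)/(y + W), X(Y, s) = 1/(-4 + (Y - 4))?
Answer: 422/1237033 ≈ 0.00034114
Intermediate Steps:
X(Y, s) = 1/(-8 + Y) (X(Y, s) = 1/(-4 + (-4 + Y)) = 1/(-8 + Y))
H(y, W) = (-30 + W)/(W + y)
1/(H(47, X(-1, -1)) + 2932) = 1/((-30 + 1/(-8 - 1))/(1/(-8 - 1) + 47) + 2932) = 1/((-30 + 1/(-9))/(1/(-9) + 47) + 2932) = 1/((-30 - ⅑)/(-⅑ + 47) + 2932) = 1/(-271/9/(422/9) + 2932) = 1/((9/422)*(-271/9) + 2932) = 1/(-271/422 + 2932) = 1/(1237033/422) = 422/1237033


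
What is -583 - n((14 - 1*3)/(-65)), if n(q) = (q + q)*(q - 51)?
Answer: -2536347/4225 ≈ -600.32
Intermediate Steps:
n(q) = 2*q*(-51 + q) (n(q) = (2*q)*(-51 + q) = 2*q*(-51 + q))
-583 - n((14 - 1*3)/(-65)) = -583 - 2*(14 - 1*3)/(-65)*(-51 + (14 - 1*3)/(-65)) = -583 - 2*(14 - 3)*(-1/65)*(-51 + (14 - 3)*(-1/65)) = -583 - 2*11*(-1/65)*(-51 + 11*(-1/65)) = -583 - 2*(-11)*(-51 - 11/65)/65 = -583 - 2*(-11)*(-3326)/(65*65) = -583 - 1*73172/4225 = -583 - 73172/4225 = -2536347/4225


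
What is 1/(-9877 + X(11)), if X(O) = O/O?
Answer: -1/9876 ≈ -0.00010126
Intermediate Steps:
X(O) = 1
1/(-9877 + X(11)) = 1/(-9877 + 1) = 1/(-9876) = -1/9876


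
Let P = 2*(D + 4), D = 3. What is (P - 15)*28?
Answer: -28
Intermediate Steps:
P = 14 (P = 2*(3 + 4) = 2*7 = 14)
(P - 15)*28 = (14 - 15)*28 = -1*28 = -28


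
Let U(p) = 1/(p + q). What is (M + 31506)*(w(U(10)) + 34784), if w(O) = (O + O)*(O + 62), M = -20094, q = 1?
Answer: 48047144760/121 ≈ 3.9708e+8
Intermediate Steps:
U(p) = 1/(1 + p) (U(p) = 1/(p + 1) = 1/(1 + p))
w(O) = 2*O*(62 + O) (w(O) = (2*O)*(62 + O) = 2*O*(62 + O))
(M + 31506)*(w(U(10)) + 34784) = (-20094 + 31506)*(2*(62 + 1/(1 + 10))/(1 + 10) + 34784) = 11412*(2*(62 + 1/11)/11 + 34784) = 11412*(2*(1/11)*(62 + 1/11) + 34784) = 11412*(2*(1/11)*(683/11) + 34784) = 11412*(1366/121 + 34784) = 11412*(4210230/121) = 48047144760/121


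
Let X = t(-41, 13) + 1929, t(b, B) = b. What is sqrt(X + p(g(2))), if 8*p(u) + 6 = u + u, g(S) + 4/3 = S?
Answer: sqrt(67947)/6 ≈ 43.444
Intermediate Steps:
g(S) = -4/3 + S
p(u) = -3/4 + u/4 (p(u) = -3/4 + (u + u)/8 = -3/4 + (2*u)/8 = -3/4 + u/4)
X = 1888 (X = -41 + 1929 = 1888)
sqrt(X + p(g(2))) = sqrt(1888 + (-3/4 + (-4/3 + 2)/4)) = sqrt(1888 + (-3/4 + (1/4)*(2/3))) = sqrt(1888 + (-3/4 + 1/6)) = sqrt(1888 - 7/12) = sqrt(22649/12) = sqrt(67947)/6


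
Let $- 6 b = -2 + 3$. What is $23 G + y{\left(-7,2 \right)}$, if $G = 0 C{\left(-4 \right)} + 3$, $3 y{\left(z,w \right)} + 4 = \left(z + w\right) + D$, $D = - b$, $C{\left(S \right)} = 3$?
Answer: $\frac{1189}{18} \approx 66.056$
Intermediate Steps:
$b = - \frac{1}{6}$ ($b = - \frac{-2 + 3}{6} = \left(- \frac{1}{6}\right) 1 = - \frac{1}{6} \approx -0.16667$)
$D = \frac{1}{6}$ ($D = \left(-1\right) \left(- \frac{1}{6}\right) = \frac{1}{6} \approx 0.16667$)
$y{\left(z,w \right)} = - \frac{23}{18} + \frac{w}{3} + \frac{z}{3}$ ($y{\left(z,w \right)} = - \frac{4}{3} + \frac{\left(z + w\right) + \frac{1}{6}}{3} = - \frac{4}{3} + \frac{\left(w + z\right) + \frac{1}{6}}{3} = - \frac{4}{3} + \frac{\frac{1}{6} + w + z}{3} = - \frac{4}{3} + \left(\frac{1}{18} + \frac{w}{3} + \frac{z}{3}\right) = - \frac{23}{18} + \frac{w}{3} + \frac{z}{3}$)
$G = 3$ ($G = 0 \cdot 3 + 3 = 0 + 3 = 3$)
$23 G + y{\left(-7,2 \right)} = 23 \cdot 3 + \left(- \frac{23}{18} + \frac{1}{3} \cdot 2 + \frac{1}{3} \left(-7\right)\right) = 69 - \frac{53}{18} = \frac{1189}{18}$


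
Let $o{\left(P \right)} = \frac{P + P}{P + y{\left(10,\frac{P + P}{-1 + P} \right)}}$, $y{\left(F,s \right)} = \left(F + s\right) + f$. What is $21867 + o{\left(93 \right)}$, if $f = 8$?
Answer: $\frac{37898363}{1733} \approx 21869.0$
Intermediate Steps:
$y{\left(F,s \right)} = 8 + F + s$ ($y{\left(F,s \right)} = \left(F + s\right) + 8 = 8 + F + s$)
$o{\left(P \right)} = \frac{2 P}{18 + P + \frac{2 P}{-1 + P}}$ ($o{\left(P \right)} = \frac{P + P}{P + \left(8 + 10 + \frac{P + P}{-1 + P}\right)} = \frac{2 P}{P + \left(8 + 10 + \frac{2 P}{-1 + P}\right)} = \frac{2 P}{P + \left(18 + \frac{2 P}{-1 + P}\right)} = \frac{2 P}{18 + P + \frac{2 P}{-1 + P}}$)
$21867 + o{\left(93 \right)} = 21867 + 2 \cdot 93 \frac{1}{-18 + 93^{2} + 19 \cdot 93} \left(-1 + 93\right) = 21867 + 2 \cdot 93 \frac{1}{-18 + 8649 + 1767} \cdot 92 = 21867 + 2 \cdot 93 \cdot \frac{1}{10398} \cdot 92 = 21867 + \frac{2852}{1733} = \frac{37898363}{1733}$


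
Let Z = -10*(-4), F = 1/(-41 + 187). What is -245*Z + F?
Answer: -1430799/146 ≈ -9800.0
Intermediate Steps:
F = 1/146 ≈ 0.0068493
Z = 40
-245*Z + F = -245*40 + 1/146 = -9800 + 1/146 = -1430799/146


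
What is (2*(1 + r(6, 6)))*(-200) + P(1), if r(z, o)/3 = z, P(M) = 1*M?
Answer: -7599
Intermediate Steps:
P(M) = M
r(z, o) = 3*z
(2*(1 + r(6, 6)))*(-200) + P(1) = (2*(1 + 3*6))*(-200) + 1 = (2*(1 + 18))*(-200) + 1 = (2*19)*(-200) + 1 = 38*(-200) + 1 = -7600 + 1 = -7599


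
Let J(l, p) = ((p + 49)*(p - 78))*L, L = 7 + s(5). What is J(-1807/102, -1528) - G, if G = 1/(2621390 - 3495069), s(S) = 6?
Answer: 26977951169599/873679 ≈ 3.0879e+7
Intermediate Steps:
L = 13 (L = 7 + 6 = 13)
J(l, p) = 13*(-78 + p)*(49 + p) (J(l, p) = ((p + 49)*(p - 78))*13 = ((49 + p)*(-78 + p))*13 = ((-78 + p)*(49 + p))*13 = 13*(-78 + p)*(49 + p))
G = -1/873679 (G = 1/(-873679) = -1/873679 ≈ -1.1446e-6)
J(-1807/102, -1528) - G = (-49686 - 377*(-1528) + 13*(-1528)**2) - 1*(-1/873679) = (-49686 + 576056 + 13*2334784) + 1/873679 = (-49686 + 576056 + 30352192) + 1/873679 = 30878562 + 1/873679 = 26977951169599/873679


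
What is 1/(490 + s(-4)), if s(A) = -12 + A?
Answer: 1/474 ≈ 0.0021097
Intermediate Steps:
1/(490 + s(-4)) = 1/(490 + (-12 - 4)) = 1/(490 - 16) = 1/474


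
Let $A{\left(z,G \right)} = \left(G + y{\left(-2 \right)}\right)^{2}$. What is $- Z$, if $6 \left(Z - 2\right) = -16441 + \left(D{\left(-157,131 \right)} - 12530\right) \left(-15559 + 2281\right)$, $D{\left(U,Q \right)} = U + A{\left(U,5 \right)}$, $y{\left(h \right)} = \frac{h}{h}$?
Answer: $- \frac{167963549}{6} \approx -2.7994 \cdot 10^{7}$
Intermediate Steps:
$y{\left(h \right)} = 1$
$A{\left(z,G \right)} = \left(1 + G\right)^{2}$ ($A{\left(z,G \right)} = \left(G + 1\right)^{2} = \left(1 + G\right)^{2}$)
$D{\left(U,Q \right)} = 36 + U$ ($D{\left(U,Q \right)} = U + \left(1 + 5\right)^{2} = U + 6^{2} = U + 36 = 36 + U$)
$Z = \frac{167963549}{6}$ ($Z = 2 + \frac{-16441 + \left(\left(36 - 157\right) - 12530\right) \left(-15559 + 2281\right)}{6} = 2 + \frac{-16441 + \left(-121 - 12530\right) \left(-13278\right)}{6} = 2 + \frac{-16441 - -167979978}{6} = 2 + \frac{-16441 + 167979978}{6} = 2 + \frac{1}{6} \cdot 167963537 = 2 + \frac{167963537}{6} = \frac{167963549}{6} \approx 2.7994 \cdot 10^{7}$)
$- Z = \left(-1\right) \frac{167963549}{6} = - \frac{167963549}{6}$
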